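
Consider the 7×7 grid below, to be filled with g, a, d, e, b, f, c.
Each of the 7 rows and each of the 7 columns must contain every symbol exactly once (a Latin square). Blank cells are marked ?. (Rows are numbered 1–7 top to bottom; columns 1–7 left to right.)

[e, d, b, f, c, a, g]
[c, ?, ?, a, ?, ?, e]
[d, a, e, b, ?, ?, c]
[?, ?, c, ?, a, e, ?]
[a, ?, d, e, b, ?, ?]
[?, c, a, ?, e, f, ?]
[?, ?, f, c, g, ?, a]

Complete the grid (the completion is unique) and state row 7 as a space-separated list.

Row 7, column 1: row 7 has {g, a, f, c} and column 1 has {a, d, e, c}, leaving only b.
Row 7, column 2: row 7 has {g, a, b, f, c} and column 2 has {a, d, c}, leaving only e.
Row 7, column 6: row 7 has {g, a, e, b, f, c} and column 6 has {a, e, f}, leaving only d.
So row 7 reads: b e f c g d a.

b e f c g d a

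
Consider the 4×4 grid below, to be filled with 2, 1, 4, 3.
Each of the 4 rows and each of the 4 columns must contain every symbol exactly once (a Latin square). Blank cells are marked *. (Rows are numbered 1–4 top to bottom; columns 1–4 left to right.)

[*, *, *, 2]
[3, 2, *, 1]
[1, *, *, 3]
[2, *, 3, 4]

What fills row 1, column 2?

Row 1, column 1: row 1 has {2} and column 1 has {2, 1, 3}, leaving only 4.
Row 1, column 3: row 1 has {2, 4} and column 3 has {3}, leaving only 1.
Row 1 already has {2, 1, 4} and column 2 already has {2}, so row 1, column 2 must be 3.

3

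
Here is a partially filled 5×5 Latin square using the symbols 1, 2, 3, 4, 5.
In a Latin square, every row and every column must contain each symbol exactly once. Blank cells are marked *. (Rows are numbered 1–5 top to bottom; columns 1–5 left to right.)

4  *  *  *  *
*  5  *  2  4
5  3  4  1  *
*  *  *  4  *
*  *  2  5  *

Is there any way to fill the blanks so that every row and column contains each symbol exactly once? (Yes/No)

Yes

No row or column among the givens repeats a symbol, and propagating forced cells runs into no contradiction.
One valid completion exists (for instance, 4 2 5 3 1 / 3 5 1 2 4 / 5 3 4 1 2 / 2 1 3 4 5 / 1 4 2 5 3).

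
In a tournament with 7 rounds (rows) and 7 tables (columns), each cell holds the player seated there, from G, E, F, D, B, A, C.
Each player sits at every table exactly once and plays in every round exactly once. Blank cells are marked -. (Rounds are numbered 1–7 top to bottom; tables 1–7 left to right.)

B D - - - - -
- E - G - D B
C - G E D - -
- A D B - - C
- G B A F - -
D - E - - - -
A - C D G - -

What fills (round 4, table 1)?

G

Round 2, table 1: round 2 has {G, E, D, B} and table 1 has {D, B, A, C}, leaving only F.
Round 2, table 3: round 2 has {G, E, F, D, B} and table 3 has {G, E, D, B, C}, leaving only A.
Round 1, table 3: round 1 has {D, B} and table 3 has {G, E, D, B, A, C}, leaving only F.
Round 1, table 4: round 1 has {F, D, B} and table 4 has {G, E, D, B, A}, leaving only C.
Round 2, table 5: round 2 has {G, E, F, D, B, A} and table 5 has {G, F, D}, leaving only C.
Round 4, table 5: round 4 has {D, B, A, C} and table 5 has {G, F, D, C}, leaving only E.
Round 4 already has {E, D, B, A, C} and table 1 already has {F, D, B, A, C}, so round 4, table 1 must be G.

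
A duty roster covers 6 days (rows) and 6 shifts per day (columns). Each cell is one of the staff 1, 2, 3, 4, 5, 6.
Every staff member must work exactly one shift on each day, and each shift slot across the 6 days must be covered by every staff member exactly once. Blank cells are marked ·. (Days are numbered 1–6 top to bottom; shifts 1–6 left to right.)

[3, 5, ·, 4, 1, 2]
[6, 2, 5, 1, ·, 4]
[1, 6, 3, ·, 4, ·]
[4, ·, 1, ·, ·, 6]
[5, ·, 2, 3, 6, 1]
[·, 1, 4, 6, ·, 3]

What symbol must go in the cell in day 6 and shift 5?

Day 1, shift 3: day 1 has {1, 2, 3, 4, 5} and shift 3 has {1, 2, 3, 4, 5}, leaving only 6.
Day 2, shift 5: day 2 has {1, 2, 4, 5, 6} and shift 5 has {1, 4, 6}, leaving only 3.
Day 3, shift 6: day 3 has {1, 3, 4, 6} and shift 6 has {1, 2, 3, 4, 6}, leaving only 5.
Day 3, shift 4: day 3 has {1, 3, 4, 5, 6} and shift 4 has {1, 3, 4, 6}, leaving only 2.
Day 4, shift 2: day 4 has {1, 4, 6} and shift 2 has {1, 2, 5, 6}, leaving only 3.
Day 4, shift 4: day 4 has {1, 3, 4, 6} and shift 4 has {1, 2, 3, 4, 6}, leaving only 5.
Day 4, shift 5: day 4 has {1, 3, 4, 5, 6} and shift 5 has {1, 3, 4, 6}, leaving only 2.
Day 6 already has {1, 3, 4, 6} and shift 5 already has {1, 2, 3, 4, 6}, so day 6, shift 5 must be 5.

5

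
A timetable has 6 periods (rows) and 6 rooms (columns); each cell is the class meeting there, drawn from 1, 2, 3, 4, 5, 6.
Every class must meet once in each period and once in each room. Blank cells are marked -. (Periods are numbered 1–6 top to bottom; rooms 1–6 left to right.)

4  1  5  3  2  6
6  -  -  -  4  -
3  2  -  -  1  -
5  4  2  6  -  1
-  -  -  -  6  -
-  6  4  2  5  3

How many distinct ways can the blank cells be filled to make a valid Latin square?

Period 2, room 2: eliminating its period and room leaves {3, 5}.
Period 2, room 3: eliminating its period and room leaves {1, 3}.
Period 2, room 4: eliminating its period and room leaves {1, 5}.
Period 2, room 6: eliminating its period and room leaves {2, 5}.
Period 3, room 3: eliminating its period and room leaves {6}.
Period 3, room 4: eliminating its period and room leaves {4, 5}.
Period 3, room 6: eliminating its period and room leaves {4, 5}.
Period 4, room 5: eliminating its period and room leaves {3}.
Period 5, room 1: eliminating its period and room leaves {1, 2}.
Period 5, room 2: eliminating its period and room leaves {3, 5}.
Period 5, room 3: eliminating its period and room leaves {1, 3}.
Period 5, room 4: eliminating its period and room leaves {1, 4, 5}.
Period 5, room 6: eliminating its period and room leaves {2, 4, 5}.
Period 6, room 1: eliminating its period and room leaves {1}.
Enumerating the assignments across these blanks that avoid any period or room repeat gives 3 completions.

3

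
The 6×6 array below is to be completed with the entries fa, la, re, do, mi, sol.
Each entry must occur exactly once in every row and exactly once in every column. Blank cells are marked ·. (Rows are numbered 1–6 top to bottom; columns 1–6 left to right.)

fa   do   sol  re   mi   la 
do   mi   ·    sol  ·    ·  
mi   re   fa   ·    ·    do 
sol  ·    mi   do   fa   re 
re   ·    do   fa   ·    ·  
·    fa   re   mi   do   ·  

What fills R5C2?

sol

Row 2, column 3: row 2 has {do, mi, sol} and column 3 has {fa, re, do, mi, sol}, leaving only la.
Row 2, column 5: row 2 has {la, do, mi, sol} and column 5 has {fa, do, mi}, leaving only re.
Row 2, column 6: row 2 has {la, re, do, mi, sol} and column 6 has {la, re, do}, leaving only fa.
Row 3, column 4: row 3 has {fa, re, do, mi} and column 4 has {fa, re, do, mi, sol}, leaving only la.
Row 3, column 5: row 3 has {fa, la, re, do, mi} and column 5 has {fa, re, do, mi}, leaving only sol.
Row 4, column 2: row 4 has {fa, re, do, mi, sol} and column 2 has {fa, re, do, mi}, leaving only la.
Row 5 already has {fa, re, do} and column 2 already has {fa, la, re, do, mi}, so row 5, column 2 must be sol.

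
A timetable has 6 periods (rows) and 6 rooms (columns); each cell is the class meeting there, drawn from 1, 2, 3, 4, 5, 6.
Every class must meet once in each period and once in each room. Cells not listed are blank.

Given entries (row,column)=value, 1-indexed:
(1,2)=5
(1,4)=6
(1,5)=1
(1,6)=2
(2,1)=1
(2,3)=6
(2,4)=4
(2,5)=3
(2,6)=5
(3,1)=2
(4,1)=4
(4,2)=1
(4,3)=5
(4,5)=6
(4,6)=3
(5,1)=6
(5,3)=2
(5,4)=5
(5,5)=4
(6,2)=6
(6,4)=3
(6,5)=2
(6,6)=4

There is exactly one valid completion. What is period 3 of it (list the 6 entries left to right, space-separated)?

2 4 3 1 5 6

Period 3, room 4: period 3 has {2} and room 4 has {3, 4, 5, 6}, leaving only 1.
Period 3, room 5: period 3 has {1, 2} and room 5 has {1, 2, 3, 4, 6}, leaving only 5.
Period 3, room 6: period 3 has {1, 2, 5} and room 6 has {2, 3, 4, 5}, leaving only 6.
Period 1, room 1: period 1 has {1, 2, 5, 6} and room 1 has {1, 2, 4, 6}, leaving only 3.
Period 1, room 3: period 1 has {1, 2, 3, 5, 6} and room 3 has {2, 5, 6}, leaving only 4.
Period 3, room 3: period 3 has {1, 2, 5, 6} and room 3 has {2, 4, 5, 6}, leaving only 3.
Period 3, room 2: period 3 has {1, 2, 3, 5, 6} and room 2 has {1, 5, 6}, leaving only 4.
So period 3 reads: 2 4 3 1 5 6.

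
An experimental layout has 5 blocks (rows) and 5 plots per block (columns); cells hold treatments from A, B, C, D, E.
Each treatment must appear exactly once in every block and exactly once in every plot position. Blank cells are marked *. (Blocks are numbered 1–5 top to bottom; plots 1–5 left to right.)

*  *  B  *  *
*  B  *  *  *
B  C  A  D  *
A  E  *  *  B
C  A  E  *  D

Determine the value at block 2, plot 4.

E

Block 1, plot 2: block 1 has {B} and plot 2 has {A, B, C, E}, leaving only D.
Block 1, plot 1: block 1 has {B, D} and plot 1 has {A, B, C}, leaving only E.
Block 2, plot 1: block 2 has {B} and plot 1 has {A, B, C, E}, leaving only D.
Block 2, plot 3: block 2 has {B, D} and plot 3 has {A, B, E}, leaving only C.
Block 3, plot 5: block 3 has {A, B, C, D} and plot 5 has {B, D}, leaving only E.
Block 2, plot 5: block 2 has {B, C, D} and plot 5 has {B, D, E}, leaving only A.
Block 2 already has {A, B, C, D} and plot 4 already has {D}, so block 2, plot 4 must be E.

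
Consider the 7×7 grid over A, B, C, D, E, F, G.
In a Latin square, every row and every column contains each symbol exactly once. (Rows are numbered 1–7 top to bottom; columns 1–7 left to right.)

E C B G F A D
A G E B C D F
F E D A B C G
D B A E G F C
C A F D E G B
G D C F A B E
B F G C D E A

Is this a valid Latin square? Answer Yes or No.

Each row is a permutation of the 7 symbols, and so is each column.

Yes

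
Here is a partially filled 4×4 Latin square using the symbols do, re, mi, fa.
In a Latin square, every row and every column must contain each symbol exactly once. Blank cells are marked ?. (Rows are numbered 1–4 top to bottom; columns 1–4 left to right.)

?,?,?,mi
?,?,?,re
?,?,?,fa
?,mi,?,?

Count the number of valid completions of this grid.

8

Row 1, column 1: eliminating its row and column leaves {do, re, fa}.
Row 1, column 2: eliminating its row and column leaves {do, re, fa}.
Row 1, column 3: eliminating its row and column leaves {do, re, fa}.
Row 2, column 1: eliminating its row and column leaves {do, mi, fa}.
Row 2, column 2: eliminating its row and column leaves {do, fa}.
Row 2, column 3: eliminating its row and column leaves {do, mi, fa}.
Row 3, column 1: eliminating its row and column leaves {do, re, mi}.
Row 3, column 2: eliminating its row and column leaves {do, re}.
Row 3, column 3: eliminating its row and column leaves {do, re, mi}.
Row 4, column 1: eliminating its row and column leaves {do, re, fa}.
Row 4, column 3: eliminating its row and column leaves {do, re, fa}.
Row 4, column 4: eliminating its row and column leaves {do}.
Enumerating the assignments across these blanks that avoid any row or column repeat gives 8 completions.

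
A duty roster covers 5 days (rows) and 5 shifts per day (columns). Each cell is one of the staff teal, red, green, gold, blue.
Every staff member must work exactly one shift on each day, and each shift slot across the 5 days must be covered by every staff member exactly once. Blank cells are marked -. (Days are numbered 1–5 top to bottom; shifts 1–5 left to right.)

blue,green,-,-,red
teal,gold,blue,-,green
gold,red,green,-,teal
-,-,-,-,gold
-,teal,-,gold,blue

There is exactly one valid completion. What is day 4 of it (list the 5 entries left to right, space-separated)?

red blue teal green gold

Day 4, shift 2: day 4 has {gold} and shift 2 has {teal, red, green, gold}, leaving only blue.
Day 1, shift 4: day 1 has {red, green, blue} and shift 4 has {gold}, leaving only teal.
Day 1, shift 3: day 1 has {teal, red, green, blue} and shift 3 has {green, blue}, leaving only gold.
Day 2, shift 4: day 2 has {teal, green, gold, blue} and shift 4 has {teal, gold}, leaving only red.
Day 4, shift 4: day 4 has {gold, blue} and shift 4 has {teal, red, gold}, leaving only green.
Day 4, shift 1: day 4 has {green, gold, blue} and shift 1 has {teal, gold, blue}, leaving only red.
Day 4, shift 3: day 4 has {red, green, gold, blue} and shift 3 has {green, gold, blue}, leaving only teal.
So day 4 reads: red blue teal green gold.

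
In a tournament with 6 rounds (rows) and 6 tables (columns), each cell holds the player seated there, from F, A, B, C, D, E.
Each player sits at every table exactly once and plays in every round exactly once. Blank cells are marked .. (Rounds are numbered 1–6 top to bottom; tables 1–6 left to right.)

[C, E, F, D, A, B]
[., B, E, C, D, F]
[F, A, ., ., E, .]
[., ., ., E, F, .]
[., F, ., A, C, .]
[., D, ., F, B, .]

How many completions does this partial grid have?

Round 2, table 1: eliminating its round and table leaves {A}.
Round 3, table 3: eliminating its round and table leaves {B, C, D}.
Round 3, table 4: eliminating its round and table leaves {B}.
Round 3, table 6: eliminating its round and table leaves {C, D}.
Round 4, table 1: eliminating its round and table leaves {A, B, D}.
Round 4, table 2: eliminating its round and table leaves {C}.
Round 4, table 3: eliminating its round and table leaves {A, B, C, D}.
Round 4, table 6: eliminating its round and table leaves {A, C, D}.
Round 5, table 1: eliminating its round and table leaves {B, D, E}.
Round 5, table 3: eliminating its round and table leaves {B, D}.
Round 5, table 6: eliminating its round and table leaves {D, E}.
Round 6, table 1: eliminating its round and table leaves {A, E}.
Round 6, table 3: eliminating its round and table leaves {A, C}.
Round 6, table 6: eliminating its round and table leaves {A, C, E}.
Enumerating the assignments across these blanks that avoid any round or table repeat gives 3 completions.

3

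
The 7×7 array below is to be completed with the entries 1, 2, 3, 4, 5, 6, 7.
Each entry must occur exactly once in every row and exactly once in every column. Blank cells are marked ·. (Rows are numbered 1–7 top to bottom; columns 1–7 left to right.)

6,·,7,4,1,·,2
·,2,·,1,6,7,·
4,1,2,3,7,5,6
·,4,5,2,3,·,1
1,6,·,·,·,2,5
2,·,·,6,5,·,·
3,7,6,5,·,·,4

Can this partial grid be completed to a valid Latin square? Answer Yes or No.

Yes

No row or column among the givens repeats a symbol, and propagating forced cells runs into no contradiction.
One valid completion exists (for instance, 6 5 7 4 1 3 2 / 5 2 4 1 6 7 3 / 4 1 2 3 7 5 6 / 7 4 5 2 3 6 1 / 1 6 3 7 4 2 5 / 2 3 1 6 5 4 7 / 3 7 6 5 2 1 4).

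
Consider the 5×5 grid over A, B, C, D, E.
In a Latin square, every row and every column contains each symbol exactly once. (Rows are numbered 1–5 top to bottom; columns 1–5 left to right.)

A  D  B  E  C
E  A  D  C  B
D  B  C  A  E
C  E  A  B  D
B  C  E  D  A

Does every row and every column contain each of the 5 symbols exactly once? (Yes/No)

Each row is a permutation of the 5 symbols, and so is each column.

Yes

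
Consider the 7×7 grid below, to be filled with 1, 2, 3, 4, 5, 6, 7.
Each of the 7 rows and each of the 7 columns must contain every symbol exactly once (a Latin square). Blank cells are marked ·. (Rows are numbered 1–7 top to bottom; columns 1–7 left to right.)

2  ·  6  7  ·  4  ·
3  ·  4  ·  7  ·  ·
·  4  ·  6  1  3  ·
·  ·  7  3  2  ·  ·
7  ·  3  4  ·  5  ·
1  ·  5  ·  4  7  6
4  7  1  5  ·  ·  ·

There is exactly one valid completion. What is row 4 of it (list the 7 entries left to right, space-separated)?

Row 3, column 1: row 3 has {1, 3, 4, 6} and column 1 has {1, 2, 3, 4, 7}, leaving only 5.
Row 4, column 1: row 4 has {2, 3, 7} and column 1 has {1, 2, 3, 4, 5, 7}, leaving only 6.
Row 4, column 6: row 4 has {2, 3, 6, 7} and column 6 has {3, 4, 5, 7}, leaving only 1.
Row 4, column 2: row 4 has {1, 2, 3, 6, 7} and column 2 has {4, 7}, leaving only 5.
Row 4, column 7: row 4 has {1, 2, 3, 5, 6, 7} and column 7 has {6}, leaving only 4.
So row 4 reads: 6 5 7 3 2 1 4.

6 5 7 3 2 1 4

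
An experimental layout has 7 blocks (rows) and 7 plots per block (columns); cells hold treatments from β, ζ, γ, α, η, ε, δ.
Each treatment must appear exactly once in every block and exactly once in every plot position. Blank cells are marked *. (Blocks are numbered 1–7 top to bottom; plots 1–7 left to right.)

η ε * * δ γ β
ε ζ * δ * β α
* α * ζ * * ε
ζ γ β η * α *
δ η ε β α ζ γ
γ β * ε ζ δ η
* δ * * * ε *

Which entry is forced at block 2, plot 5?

η

Block 1, plot 4: block 1 has {β, γ, η, ε, δ} and plot 4 has {β, ζ, η, ε, δ}, leaving only α.
Block 1, plot 3: block 1 has {β, γ, α, η, ε, δ} and plot 3 has {β, ε}, leaving only ζ.
Block 3, plot 1: block 3 has {ζ, α, ε} and plot 1 has {ζ, γ, η, ε, δ}, leaving only β.
Block 3, plot 6: block 3 has {β, ζ, α, ε} and plot 6 has {β, ζ, γ, α, ε, δ}, leaving only η.
Block 3, plot 5: block 3 has {β, ζ, α, η, ε} and plot 5 has {ζ, α, δ}, leaving only γ.
Block 2 already has {β, ζ, α, ε, δ} and plot 5 already has {ζ, γ, α, δ}, so block 2, plot 5 must be η.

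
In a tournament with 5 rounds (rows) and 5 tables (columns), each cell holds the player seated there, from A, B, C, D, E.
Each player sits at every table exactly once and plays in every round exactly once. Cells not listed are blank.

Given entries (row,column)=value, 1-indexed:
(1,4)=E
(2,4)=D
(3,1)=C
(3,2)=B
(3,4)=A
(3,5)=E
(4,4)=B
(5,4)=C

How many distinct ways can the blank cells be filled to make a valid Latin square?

56

Round 1, table 1: eliminating its round and table leaves {A, B, D}.
Round 1, table 2: eliminating its round and table leaves {A, C, D}.
Round 1, table 3: eliminating its round and table leaves {A, B, C, D}.
Round 1, table 5: eliminating its round and table leaves {A, B, C, D}.
Round 2, table 1: eliminating its round and table leaves {A, B, E}.
Round 2, table 2: eliminating its round and table leaves {A, C, E}.
Round 2, table 3: eliminating its round and table leaves {A, B, C, E}.
Round 2, table 5: eliminating its round and table leaves {A, B, C}.
Round 3, table 3: eliminating its round and table leaves {D}.
Round 4, table 1: eliminating its round and table leaves {A, D, E}.
Round 4, table 2: eliminating its round and table leaves {A, C, D, E}.
Round 4, table 3: eliminating its round and table leaves {A, C, D, E}.
Round 4, table 5: eliminating its round and table leaves {A, C, D}.
Round 5, table 1: eliminating its round and table leaves {A, B, D, E}.
Round 5, table 2: eliminating its round and table leaves {A, D, E}.
Round 5, table 3: eliminating its round and table leaves {A, B, D, E}.
Round 5, table 5: eliminating its round and table leaves {A, B, D}.
Enumerating the assignments across these blanks that avoid any round or table repeat gives 56 completions.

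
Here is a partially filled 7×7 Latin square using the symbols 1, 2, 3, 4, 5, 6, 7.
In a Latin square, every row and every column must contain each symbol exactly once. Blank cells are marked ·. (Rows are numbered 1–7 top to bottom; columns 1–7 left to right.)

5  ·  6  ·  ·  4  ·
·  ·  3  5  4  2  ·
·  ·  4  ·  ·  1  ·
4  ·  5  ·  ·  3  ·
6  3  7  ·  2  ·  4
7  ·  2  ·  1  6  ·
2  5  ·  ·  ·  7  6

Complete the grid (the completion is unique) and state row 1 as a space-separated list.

Row 2, column 1: row 2 has {2, 3, 4, 5} and column 1 has {2, 4, 5, 6, 7}, leaving only 1.
Row 2, column 7: row 2 has {1, 2, 3, 4, 5} and column 7 has {4, 6}, leaving only 7.
Row 2, column 2: row 2 has {1, 2, 3, 4, 5, 7} and column 2 has {3, 5}, leaving only 6.
Row 3, column 1: row 3 has {1, 4} and column 1 has {1, 2, 4, 5, 6, 7}, leaving only 3.
Row 5, column 4: row 5 has {2, 3, 4, 6, 7} and column 4 has {5}, leaving only 1.
Row 5, column 6: row 5 has {1, 2, 3, 4, 6, 7} and column 6 has {1, 2, 3, 4, 6, 7}, leaving only 5.
Row 6, column 2: row 6 has {1, 2, 6, 7} and column 2 has {3, 5, 6}, leaving only 4.
Row 6, column 4: row 6 has {1, 2, 4, 6, 7} and column 4 has {1, 5}, leaving only 3.
Row 6, column 7: row 6 has {1, 2, 3, 4, 6, 7} and column 7 has {4, 6, 7}, leaving only 5.
Row 3, column 7: row 3 has {1, 3, 4} and column 7 has {4, 5, 6, 7}, leaving only 2.
Row 3, column 2: row 3 has {1, 2, 3, 4} and column 2 has {3, 4, 5, 6}, leaving only 7.
Row 3, column 4: row 3 has {1, 2, 3, 4, 7} and column 4 has {1, 3, 5}, leaving only 6.
Row 3, column 5: row 3 has {1, 2, 3, 4, 6, 7} and column 5 has {1, 2, 4}, leaving only 5.
Row 4, column 7: row 4 has {3, 4, 5} and column 7 has {2, 4, 5, 6, 7}, leaving only 1.
Row 1, column 7: row 1 has {4, 5, 6} and column 7 has {1, 2, 4, 5, 6, 7}, leaving only 3.
Row 1, column 5: row 1 has {3, 4, 5, 6} and column 5 has {1, 2, 4, 5}, leaving only 7.
Row 1, column 4: row 1 has {3, 4, 5, 6, 7} and column 4 has {1, 3, 5, 6}, leaving only 2.
Row 1, column 2: row 1 has {2, 3, 4, 5, 6, 7} and column 2 has {3, 4, 5, 6, 7}, leaving only 1.
So row 1 reads: 5 1 6 2 7 4 3.

5 1 6 2 7 4 3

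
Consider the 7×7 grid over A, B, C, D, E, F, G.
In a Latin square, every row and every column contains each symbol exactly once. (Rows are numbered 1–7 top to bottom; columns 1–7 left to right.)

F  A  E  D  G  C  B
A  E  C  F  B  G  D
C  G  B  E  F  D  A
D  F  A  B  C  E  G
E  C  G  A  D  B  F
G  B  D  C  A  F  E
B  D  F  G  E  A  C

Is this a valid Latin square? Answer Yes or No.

Yes

Each row is a permutation of the 7 symbols, and so is each column.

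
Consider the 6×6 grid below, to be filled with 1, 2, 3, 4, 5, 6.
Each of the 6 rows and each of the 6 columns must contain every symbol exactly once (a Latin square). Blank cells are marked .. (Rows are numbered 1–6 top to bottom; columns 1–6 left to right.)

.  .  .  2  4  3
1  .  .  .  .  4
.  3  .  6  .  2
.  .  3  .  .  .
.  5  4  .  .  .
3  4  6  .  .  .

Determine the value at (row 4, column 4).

4

Row 4, column 4 is narrowed to {1, 4, 5}.
If it were 1, then row 6, column 4 would be left with no valid symbol.
If it were 5, then row 6, column 4 would be left with no valid symbol.
So row 4, column 4 must be 4.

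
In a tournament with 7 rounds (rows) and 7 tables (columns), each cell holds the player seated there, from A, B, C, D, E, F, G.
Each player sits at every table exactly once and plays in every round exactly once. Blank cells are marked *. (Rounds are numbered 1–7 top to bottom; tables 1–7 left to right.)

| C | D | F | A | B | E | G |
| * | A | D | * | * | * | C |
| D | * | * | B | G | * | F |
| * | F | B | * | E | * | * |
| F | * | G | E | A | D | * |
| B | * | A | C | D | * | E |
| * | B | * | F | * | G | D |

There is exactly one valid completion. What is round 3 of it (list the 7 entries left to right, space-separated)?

D E C B G A F

Round 2, table 4: round 2 has {A, C, D} and table 4 has {A, B, C, E, F}, leaving only G.
Round 2, table 1: round 2 has {A, C, D, G} and table 1 has {B, C, D, F}, leaving only E.
Round 2, table 5: round 2 has {A, C, D, E, G} and table 5 has {A, B, D, E, G}, leaving only F.
Round 2, table 6: round 2 has {A, C, D, E, F, G} and table 6 has {D, E, G}, leaving only B.
Round 4, table 4: round 4 has {B, E, F} and table 4 has {A, B, C, E, F, G}, leaving only D.
Round 4, table 7: round 4 has {B, D, E, F} and table 7 has {C, D, E, F, G}, leaving only A.
Round 4, table 1: round 4 has {A, B, D, E, F} and table 1 has {B, C, D, E, F}, leaving only G.
Round 4, table 6: round 4 has {A, B, D, E, F, G} and table 6 has {B, D, E, G}, leaving only C.
Round 3, table 6: round 3 has {B, D, F, G} and table 6 has {B, C, D, E, G}, leaving only A.
Round 5, table 2: round 5 has {A, D, E, F, G} and table 2 has {A, B, D, F}, leaving only C.
Round 3, table 2: round 3 has {A, B, D, F, G} and table 2 has {A, B, C, D, F}, leaving only E.
Round 3, table 3: round 3 has {A, B, D, E, F, G} and table 3 has {A, B, D, F, G}, leaving only C.
So round 3 reads: D E C B G A F.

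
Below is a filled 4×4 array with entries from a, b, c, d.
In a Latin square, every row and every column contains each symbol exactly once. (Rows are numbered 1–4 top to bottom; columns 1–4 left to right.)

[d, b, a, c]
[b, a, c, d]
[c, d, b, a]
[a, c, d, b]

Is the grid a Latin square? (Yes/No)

Each row is a permutation of the 4 symbols, and so is each column.

Yes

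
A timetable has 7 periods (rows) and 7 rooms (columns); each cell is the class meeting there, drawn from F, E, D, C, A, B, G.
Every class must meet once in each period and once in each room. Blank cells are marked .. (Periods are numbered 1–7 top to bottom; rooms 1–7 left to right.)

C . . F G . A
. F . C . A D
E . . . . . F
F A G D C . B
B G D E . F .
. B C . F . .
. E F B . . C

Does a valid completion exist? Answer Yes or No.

Period 5, room 7: period 5 together with room 7 already contain {F, E, D, C, A, B, G} — every symbol — so nothing can go there. The grid has no valid completion.

No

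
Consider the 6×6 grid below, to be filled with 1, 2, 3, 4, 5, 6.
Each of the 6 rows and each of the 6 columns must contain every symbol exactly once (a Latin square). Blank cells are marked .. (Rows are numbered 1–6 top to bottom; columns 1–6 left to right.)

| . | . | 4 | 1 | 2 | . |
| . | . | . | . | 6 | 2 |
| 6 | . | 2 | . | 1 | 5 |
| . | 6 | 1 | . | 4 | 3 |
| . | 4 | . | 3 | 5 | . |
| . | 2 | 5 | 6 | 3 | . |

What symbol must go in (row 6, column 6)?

Row 1, column 6: row 1 has {1, 2, 4} and column 6 has {2, 3, 5}, leaving only 6.
Row 2, column 3: row 2 has {2, 6} and column 3 has {1, 2, 4, 5}, leaving only 3.
Row 3, column 2: row 3 has {1, 2, 5, 6} and column 2 has {2, 4, 6}, leaving only 3.
Row 1, column 2: row 1 has {1, 2, 4, 6} and column 2 has {2, 3, 4, 6}, leaving only 5.
Row 1, column 1: row 1 has {1, 2, 4, 5, 6} and column 1 has {6}, leaving only 3.
Row 2, column 2: row 2 has {2, 3, 6} and column 2 has {2, 3, 4, 5, 6}, leaving only 1.
Row 3, column 4: row 3 has {1, 2, 3, 5, 6} and column 4 has {1, 3, 6}, leaving only 4.
Row 2, column 4: row 2 has {1, 2, 3, 6} and column 4 has {1, 3, 4, 6}, leaving only 5.
Row 2, column 1: row 2 has {1, 2, 3, 5, 6} and column 1 has {3, 6}, leaving only 4.
Row 4, column 4: row 4 has {1, 3, 4, 6} and column 4 has {1, 3, 4, 5, 6}, leaving only 2.
Row 4, column 1: row 4 has {1, 2, 3, 4, 6} and column 1 has {3, 4, 6}, leaving only 5.
Row 5, column 3: row 5 has {3, 4, 5} and column 3 has {1, 2, 3, 4, 5}, leaving only 6.
Row 5, column 6: row 5 has {3, 4, 5, 6} and column 6 has {2, 3, 5, 6}, leaving only 1.
Row 6 already has {2, 3, 5, 6} and column 6 already has {1, 2, 3, 5, 6}, so row 6, column 6 must be 4.

4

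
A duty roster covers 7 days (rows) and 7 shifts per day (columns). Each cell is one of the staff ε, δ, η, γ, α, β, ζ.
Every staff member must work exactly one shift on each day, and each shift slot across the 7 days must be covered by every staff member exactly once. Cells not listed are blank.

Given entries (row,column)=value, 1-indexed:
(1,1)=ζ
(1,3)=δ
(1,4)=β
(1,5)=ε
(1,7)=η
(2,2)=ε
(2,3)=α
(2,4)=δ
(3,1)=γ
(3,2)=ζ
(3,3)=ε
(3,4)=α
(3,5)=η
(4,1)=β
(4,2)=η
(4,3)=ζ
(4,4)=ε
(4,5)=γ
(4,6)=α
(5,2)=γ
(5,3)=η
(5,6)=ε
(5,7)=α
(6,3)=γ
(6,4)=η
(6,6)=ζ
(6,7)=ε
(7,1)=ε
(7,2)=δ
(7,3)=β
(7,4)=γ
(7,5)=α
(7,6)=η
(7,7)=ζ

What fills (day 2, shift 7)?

γ

Day 1, shift 2: day 1 has {ε, δ, η, β, ζ} and shift 2 has {ε, δ, η, γ, ζ}, leaving only α.
Day 1, shift 6: day 1 has {ε, δ, η, α, β, ζ} and shift 6 has {ε, η, α, ζ}, leaving only γ.
Day 2, shift 1: day 2 has {ε, δ, α} and shift 1 has {ε, γ, β, ζ}, leaving only η.
Day 2, shift 6: day 2 has {ε, δ, η, α} and shift 6 has {ε, η, γ, α, ζ}, leaving only β.
Day 2 already has {ε, δ, η, α, β} and shift 7 already has {ε, η, α, ζ}, so day 2, shift 7 must be γ.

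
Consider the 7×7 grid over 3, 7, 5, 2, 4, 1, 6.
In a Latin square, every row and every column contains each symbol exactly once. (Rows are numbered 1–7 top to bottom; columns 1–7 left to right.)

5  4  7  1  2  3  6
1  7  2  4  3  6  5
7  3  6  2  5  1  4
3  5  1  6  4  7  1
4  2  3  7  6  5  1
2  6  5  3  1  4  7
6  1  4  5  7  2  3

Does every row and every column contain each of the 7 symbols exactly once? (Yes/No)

Row 4 contains 1 twice (at columns 3 and 7), so it is not a permutation.

No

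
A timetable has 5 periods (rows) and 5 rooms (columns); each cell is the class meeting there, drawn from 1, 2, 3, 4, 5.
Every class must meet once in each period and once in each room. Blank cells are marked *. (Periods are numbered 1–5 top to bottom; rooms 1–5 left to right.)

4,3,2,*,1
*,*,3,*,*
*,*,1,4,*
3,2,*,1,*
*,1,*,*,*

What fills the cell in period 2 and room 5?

5

Period 1, room 4: period 1 has {1, 2, 3, 4} and room 4 has {1, 4}, leaving only 5.
Period 2, room 4: period 2 has {3} and room 4 has {1, 4, 5}, leaving only 2.
Period 3, room 2: period 3 has {1, 4} and room 2 has {1, 2, 3}, leaving only 5.
Period 2, room 2: period 2 has {2, 3} and room 2 has {1, 2, 3, 5}, leaving only 4.
Period 2 already has {2, 3, 4} and room 5 already has {1}, so period 2, room 5 must be 5.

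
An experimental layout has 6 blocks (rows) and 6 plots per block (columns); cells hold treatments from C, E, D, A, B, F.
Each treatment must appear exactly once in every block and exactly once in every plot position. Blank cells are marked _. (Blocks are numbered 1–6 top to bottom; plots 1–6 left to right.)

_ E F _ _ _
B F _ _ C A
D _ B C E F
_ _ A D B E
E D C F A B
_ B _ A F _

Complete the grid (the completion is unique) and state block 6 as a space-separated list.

C B E A F D

Block 6, plot 1: block 6 has {A, B, F} and plot 1 has {E, D, B}, leaving only C.
Block 6, plot 6: block 6 has {C, A, B, F} and plot 6 has {E, A, B, F}, leaving only D.
Block 6, plot 3: block 6 has {C, D, A, B, F} and plot 3 has {C, A, B, F}, leaving only E.
So block 6 reads: C B E A F D.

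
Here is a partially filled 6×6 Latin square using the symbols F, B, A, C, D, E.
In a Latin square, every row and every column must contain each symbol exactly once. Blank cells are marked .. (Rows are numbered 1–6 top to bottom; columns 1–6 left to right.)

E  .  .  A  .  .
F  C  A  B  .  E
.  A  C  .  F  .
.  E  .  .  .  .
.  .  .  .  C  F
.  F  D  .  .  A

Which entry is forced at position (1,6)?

C

Row 2, column 5: row 2 has {F, B, A, C, E} and column 5 has {F, C}, leaving only D.
Row 1, column 5: row 1 has {A, E} and column 5 has {F, C, D}, leaving only B.
Row 1, column 2: row 1 has {B, A, E} and column 2 has {F, A, C, E}, leaving only D.
Row 1 already has {B, A, D, E} and column 6 already has {F, A, E}, so row 1, column 6 must be C.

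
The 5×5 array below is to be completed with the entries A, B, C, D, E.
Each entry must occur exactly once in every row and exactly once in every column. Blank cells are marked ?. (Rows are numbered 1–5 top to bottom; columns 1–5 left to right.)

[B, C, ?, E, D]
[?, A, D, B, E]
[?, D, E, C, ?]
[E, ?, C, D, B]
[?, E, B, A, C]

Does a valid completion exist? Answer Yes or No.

No

Row 4, column 2: row 4 together with column 2 already contain {A, B, C, D, E} — every symbol — so nothing can go there. The grid has no valid completion.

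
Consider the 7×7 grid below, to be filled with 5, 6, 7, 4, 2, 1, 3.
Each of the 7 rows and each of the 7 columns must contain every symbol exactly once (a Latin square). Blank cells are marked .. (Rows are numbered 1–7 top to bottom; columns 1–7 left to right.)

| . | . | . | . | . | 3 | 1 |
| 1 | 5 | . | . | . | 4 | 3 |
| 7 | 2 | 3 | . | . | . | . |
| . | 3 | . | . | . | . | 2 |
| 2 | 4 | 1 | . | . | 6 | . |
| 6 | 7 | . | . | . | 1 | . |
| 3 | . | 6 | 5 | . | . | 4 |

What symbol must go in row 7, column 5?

Row 1, column 2: row 1 has {1, 3} and column 2 has {5, 7, 4, 2, 3}, leaving only 6.
Row 3, column 6: row 3 has {7, 2, 3} and column 6 has {6, 4, 1, 3}, leaving only 5.
Row 3, column 7: row 3 has {5, 7, 2, 3} and column 7 has {4, 2, 1, 3}, leaving only 6.
Row 4, column 6: row 4 has {2, 3} and column 6 has {5, 6, 4, 1, 3}, leaving only 7.
Row 6, column 7: row 6 has {6, 7, 1} and column 7 has {6, 4, 2, 1, 3}, leaving only 5.
Row 5, column 7: row 5 has {6, 4, 2, 1} and column 7 has {5, 6, 4, 2, 1, 3}, leaving only 7.
Row 5, column 4: row 5 has {6, 7, 4, 2, 1} and column 4 has {5}, leaving only 3.
Row 5, column 5: row 5 has {6, 7, 4, 2, 1, 3} and column 5 has {}, leaving only 5.
Row 7, column 2: row 7 has {5, 6, 4, 3} and column 2 has {5, 6, 7, 4, 2, 3}, leaving only 1.
Row 7, column 6: row 7 has {5, 6, 4, 1, 3} and column 6 has {5, 6, 7, 4, 1, 3}, leaving only 2.
Row 7 already has {5, 6, 4, 2, 1, 3} and column 5 already has {5}, so row 7, column 5 must be 7.

7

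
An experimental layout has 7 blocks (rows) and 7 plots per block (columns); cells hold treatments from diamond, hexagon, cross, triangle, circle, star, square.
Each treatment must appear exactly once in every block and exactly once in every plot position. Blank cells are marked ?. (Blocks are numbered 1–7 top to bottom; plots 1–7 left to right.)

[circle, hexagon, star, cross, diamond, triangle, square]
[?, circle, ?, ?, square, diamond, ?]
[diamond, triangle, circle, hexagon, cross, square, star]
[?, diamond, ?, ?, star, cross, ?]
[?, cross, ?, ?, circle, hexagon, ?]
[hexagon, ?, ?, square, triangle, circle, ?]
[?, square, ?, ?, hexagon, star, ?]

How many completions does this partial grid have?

9

Block 2, plot 1: eliminating its block and plot leaves {cross, triangle, star}.
Block 2, plot 3: eliminating its block and plot leaves {hexagon, cross, triangle}.
Block 2, plot 4: eliminating its block and plot leaves {triangle, star}.
Block 2, plot 7: eliminating its block and plot leaves {hexagon, cross, triangle}.
Block 4, plot 1: eliminating its block and plot leaves {triangle, square}.
Block 4, plot 3: eliminating its block and plot leaves {hexagon, triangle, square}.
Block 4, plot 4: eliminating its block and plot leaves {triangle, circle}.
Block 4, plot 7: eliminating its block and plot leaves {hexagon, triangle, circle}.
Block 5, plot 1: eliminating its block and plot leaves {triangle, star, square}.
Block 5, plot 3: eliminating its block and plot leaves {diamond, triangle, square}.
Block 5, plot 4: eliminating its block and plot leaves {diamond, triangle, star}.
Block 5, plot 7: eliminating its block and plot leaves {diamond, triangle}.
Block 6, plot 2: eliminating its block and plot leaves {star}.
Block 6, plot 3: eliminating its block and plot leaves {diamond, cross}.
Block 6, plot 7: eliminating its block and plot leaves {diamond, cross}.
Block 7, plot 1: eliminating its block and plot leaves {cross, triangle}.
Block 7, plot 3: eliminating its block and plot leaves {diamond, cross, triangle}.
Block 7, plot 4: eliminating its block and plot leaves {diamond, triangle, circle}.
Block 7, plot 7: eliminating its block and plot leaves {diamond, cross, triangle, circle}.
Enumerating the assignments across these blanks that avoid any block or plot repeat gives 9 completions.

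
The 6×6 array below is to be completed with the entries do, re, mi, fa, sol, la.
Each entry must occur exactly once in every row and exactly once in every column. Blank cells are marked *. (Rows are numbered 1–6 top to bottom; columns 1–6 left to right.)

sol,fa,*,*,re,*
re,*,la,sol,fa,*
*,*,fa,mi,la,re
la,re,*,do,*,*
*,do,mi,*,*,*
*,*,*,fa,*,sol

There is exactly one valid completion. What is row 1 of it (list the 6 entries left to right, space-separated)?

Row 1, column 3: row 1 has {re, fa, sol} and column 3 has {mi, fa, la}, leaving only do.
Row 1, column 4: row 1 has {do, re, fa, sol} and column 4 has {do, mi, fa, sol}, leaving only la.
Row 1, column 6: row 1 has {do, re, fa, sol, la} and column 6 has {re, sol}, leaving only mi.
So row 1 reads: sol fa do la re mi.

sol fa do la re mi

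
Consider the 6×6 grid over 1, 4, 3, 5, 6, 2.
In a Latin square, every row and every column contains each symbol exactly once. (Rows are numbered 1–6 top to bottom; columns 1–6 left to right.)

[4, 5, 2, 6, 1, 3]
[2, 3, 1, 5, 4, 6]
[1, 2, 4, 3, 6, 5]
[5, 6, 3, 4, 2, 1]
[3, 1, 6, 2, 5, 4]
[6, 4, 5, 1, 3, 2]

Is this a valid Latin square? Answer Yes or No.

Yes

Each row is a permutation of the 6 symbols, and so is each column.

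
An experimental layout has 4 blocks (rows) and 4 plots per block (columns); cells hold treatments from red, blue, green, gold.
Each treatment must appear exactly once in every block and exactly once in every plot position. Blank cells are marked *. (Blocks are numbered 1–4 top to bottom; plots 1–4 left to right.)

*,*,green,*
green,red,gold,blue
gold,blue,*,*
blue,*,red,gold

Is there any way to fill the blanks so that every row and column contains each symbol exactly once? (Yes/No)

No

Block 3, plot 3: block 3 together with plot 3 already contain {red, blue, green, gold} — every symbol — so nothing can go there. The grid has no valid completion.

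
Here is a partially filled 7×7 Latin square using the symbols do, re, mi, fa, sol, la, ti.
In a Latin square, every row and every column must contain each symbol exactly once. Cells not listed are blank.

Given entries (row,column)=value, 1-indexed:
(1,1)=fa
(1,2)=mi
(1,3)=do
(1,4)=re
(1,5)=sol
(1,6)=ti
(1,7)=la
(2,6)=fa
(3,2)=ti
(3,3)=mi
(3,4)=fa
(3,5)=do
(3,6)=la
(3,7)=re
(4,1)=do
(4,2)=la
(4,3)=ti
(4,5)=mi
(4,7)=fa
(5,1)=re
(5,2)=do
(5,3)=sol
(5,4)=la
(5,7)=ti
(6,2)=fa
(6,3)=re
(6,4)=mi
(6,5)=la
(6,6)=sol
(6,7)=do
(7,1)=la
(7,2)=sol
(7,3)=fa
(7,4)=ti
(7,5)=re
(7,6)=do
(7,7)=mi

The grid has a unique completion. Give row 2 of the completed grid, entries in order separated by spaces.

Row 2, column 2: row 2 has {fa} and column 2 has {do, mi, fa, sol, la, ti}, leaving only re.
Row 2, column 3: row 2 has {re, fa} and column 3 has {do, re, mi, fa, sol, ti}, leaving only la.
Row 2, column 5: row 2 has {re, fa, la} and column 5 has {do, re, mi, sol, la}, leaving only ti.
Row 2, column 7: row 2 has {re, fa, la, ti} and column 7 has {do, re, mi, fa, la, ti}, leaving only sol.
Row 2, column 1: row 2 has {re, fa, sol, la, ti} and column 1 has {do, re, fa, la}, leaving only mi.
Row 2, column 4: row 2 has {re, mi, fa, sol, la, ti} and column 4 has {re, mi, fa, la, ti}, leaving only do.
So row 2 reads: mi re la do ti fa sol.

mi re la do ti fa sol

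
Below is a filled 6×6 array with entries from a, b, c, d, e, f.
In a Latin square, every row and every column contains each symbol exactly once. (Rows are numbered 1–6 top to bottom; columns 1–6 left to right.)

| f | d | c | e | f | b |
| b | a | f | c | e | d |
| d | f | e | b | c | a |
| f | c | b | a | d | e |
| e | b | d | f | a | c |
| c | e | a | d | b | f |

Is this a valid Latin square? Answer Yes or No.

Row 1 contains f twice (at columns 1 and 5), so it is not a permutation.

No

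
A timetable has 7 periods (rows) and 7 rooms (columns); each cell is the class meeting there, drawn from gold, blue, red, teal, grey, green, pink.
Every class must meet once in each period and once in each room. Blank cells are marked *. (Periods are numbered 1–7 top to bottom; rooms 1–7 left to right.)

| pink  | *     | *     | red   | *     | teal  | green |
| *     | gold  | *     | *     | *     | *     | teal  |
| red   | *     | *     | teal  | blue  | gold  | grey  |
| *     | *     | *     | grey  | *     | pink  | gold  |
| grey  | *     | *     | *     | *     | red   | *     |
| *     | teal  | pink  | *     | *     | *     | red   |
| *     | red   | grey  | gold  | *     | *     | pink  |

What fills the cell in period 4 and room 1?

green

Period 3, room 3: period 3 has {gold, blue, red, teal, grey} and room 3 has {grey, pink}, leaving only green.
Period 3, room 2: period 3 has {gold, blue, red, teal, grey, green} and room 2 has {gold, red, teal}, leaving only pink.
Period 5, room 7: period 5 has {red, grey} and room 7 has {gold, red, teal, grey, green, pink}, leaving only blue.
Period 5, room 2: period 5 has {blue, red, grey} and room 2 has {gold, red, teal, pink}, leaving only green.
Period 4, room 2: period 4 has {gold, grey, pink} and room 2 has {gold, red, teal, green, pink}, leaving only blue.
Period 1, room 2: period 1 has {red, teal, green, pink} and room 2 has {gold, blue, red, teal, green, pink}, leaving only grey.
Period 1, room 5: period 1 has {red, teal, grey, green, pink} and room 5 has {blue}, leaving only gold.
Period 1, room 3: period 1 has {gold, red, teal, grey, green, pink} and room 3 has {grey, green, pink}, leaving only blue.
Period 2, room 3: period 2 has {gold, teal} and room 3 has {blue, grey, green, pink}, leaving only red.
Period 4, room 3: period 4 has {gold, blue, grey, pink} and room 3 has {blue, red, grey, green, pink}, leaving only teal.
Period 4 already has {gold, blue, teal, grey, pink} and room 1 already has {red, grey, pink}, so period 4, room 1 must be green.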